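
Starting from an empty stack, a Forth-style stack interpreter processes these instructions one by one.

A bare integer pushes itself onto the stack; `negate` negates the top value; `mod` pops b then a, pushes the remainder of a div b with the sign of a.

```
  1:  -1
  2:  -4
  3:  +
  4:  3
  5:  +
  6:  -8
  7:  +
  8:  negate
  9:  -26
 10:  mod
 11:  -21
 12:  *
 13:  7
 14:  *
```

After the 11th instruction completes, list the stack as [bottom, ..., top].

[10, -21]

-1      [-1]
-4      [-1, -4]
+       [-5]
3       [-5, 3]
+       [-2]
-8      [-2, -8]
+       [-10]
negate  [10]
-26     [10, -26]
mod     [10]
-21     [10, -21]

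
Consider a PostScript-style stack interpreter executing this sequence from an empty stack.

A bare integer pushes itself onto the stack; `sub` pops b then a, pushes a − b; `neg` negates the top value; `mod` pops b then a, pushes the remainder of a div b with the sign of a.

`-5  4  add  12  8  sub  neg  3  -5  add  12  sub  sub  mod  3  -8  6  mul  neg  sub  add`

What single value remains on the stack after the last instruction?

-46

-5  -> [-5]
4   -> [-5, 4]
add -> [-1]
12  -> [-1, 12]
8   -> [-1, 12, 8]
sub -> [-1, 4]
neg -> [-1, -4]
3   -> [-1, -4, 3]
-5  -> [-1, -4, 3, -5]
add -> [-1, -4, -2]
12  -> [-1, -4, -2, 12]
sub -> [-1, -4, -14]
sub -> [-1, 10]
mod -> [-1]
3   -> [-1, 3]
-8  -> [-1, 3, -8]
6   -> [-1, 3, -8, 6]
mul -> [-1, 3, -48]
neg -> [-1, 3, 48]
sub -> [-1, -45]
add -> [-46]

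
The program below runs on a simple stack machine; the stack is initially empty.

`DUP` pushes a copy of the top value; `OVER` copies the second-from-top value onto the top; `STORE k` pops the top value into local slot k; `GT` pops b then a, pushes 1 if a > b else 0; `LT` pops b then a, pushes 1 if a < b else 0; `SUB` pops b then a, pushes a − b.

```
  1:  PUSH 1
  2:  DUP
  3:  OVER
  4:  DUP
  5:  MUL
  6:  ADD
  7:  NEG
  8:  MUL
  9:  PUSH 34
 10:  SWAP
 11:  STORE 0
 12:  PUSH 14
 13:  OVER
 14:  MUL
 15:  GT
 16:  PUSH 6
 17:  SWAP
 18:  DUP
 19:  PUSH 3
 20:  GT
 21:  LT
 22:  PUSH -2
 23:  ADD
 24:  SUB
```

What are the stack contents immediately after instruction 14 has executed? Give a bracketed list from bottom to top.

[34, 476]

PUSH 1  : 1
DUP     : 1 1
OVER    : 1 1 1
DUP     : 1 1 1 1
MUL     : 1 1 1
ADD     : 1 2
NEG     : 1 -2
MUL     : -2
PUSH 34 : -2 34
SWAP    : 34 -2
STORE 0 : 34
PUSH 14 : 34 14
OVER    : 34 14 34
MUL     : 34 476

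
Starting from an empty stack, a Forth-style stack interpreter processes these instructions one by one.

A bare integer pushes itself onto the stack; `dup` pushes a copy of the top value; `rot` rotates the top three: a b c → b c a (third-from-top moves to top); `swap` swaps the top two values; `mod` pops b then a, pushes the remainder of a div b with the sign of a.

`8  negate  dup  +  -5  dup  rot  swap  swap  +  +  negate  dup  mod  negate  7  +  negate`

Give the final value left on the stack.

8       8
negate  -8
dup     -8 -8
+       -16
-5      -16 -5
dup     -16 -5 -5
rot     -5 -5 -16
swap    -5 -16 -5
swap    -5 -5 -16
+       -5 -21
+       -26
negate  26
dup     26 26
mod     0
negate  0
7       0 7
+       7
negate  -7

-7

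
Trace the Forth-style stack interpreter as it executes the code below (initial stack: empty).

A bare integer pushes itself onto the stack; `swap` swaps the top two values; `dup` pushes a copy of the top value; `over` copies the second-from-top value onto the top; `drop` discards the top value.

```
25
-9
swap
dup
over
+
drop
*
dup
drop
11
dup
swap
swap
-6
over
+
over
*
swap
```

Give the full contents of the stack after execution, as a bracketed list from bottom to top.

[-225, 11, 55, 11]

25   : [25]
-9   : [25, -9]
swap : [-9, 25]
dup  : [-9, 25, 25]
over : [-9, 25, 25, 25]
+    : [-9, 25, 50]
drop : [-9, 25]
*    : [-225]
dup  : [-225, -225]
drop : [-225]
11   : [-225, 11]
dup  : [-225, 11, 11]
swap : [-225, 11, 11]
swap : [-225, 11, 11]
-6   : [-225, 11, 11, -6]
over : [-225, 11, 11, -6, 11]
+    : [-225, 11, 11, 5]
over : [-225, 11, 11, 5, 11]
*    : [-225, 11, 11, 55]
swap : [-225, 11, 55, 11]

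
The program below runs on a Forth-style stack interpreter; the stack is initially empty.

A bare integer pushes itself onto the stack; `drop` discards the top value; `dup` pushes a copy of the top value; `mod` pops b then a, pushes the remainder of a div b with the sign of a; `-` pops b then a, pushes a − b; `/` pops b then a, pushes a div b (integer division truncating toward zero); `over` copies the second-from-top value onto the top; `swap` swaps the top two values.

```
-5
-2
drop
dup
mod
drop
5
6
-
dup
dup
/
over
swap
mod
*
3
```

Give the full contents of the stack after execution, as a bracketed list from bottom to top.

[0, 3]

-5   → [-5]
-2   → [-5, -2]
drop → [-5]
dup  → [-5, -5]
mod  → [0]
drop → []
5    → [5]
6    → [5, 6]
-    → [-1]
dup  → [-1, -1]
dup  → [-1, -1, -1]
/    → [-1, 1]
over → [-1, 1, -1]
swap → [-1, -1, 1]
mod  → [-1, 0]
*    → [0]
3    → [0, 3]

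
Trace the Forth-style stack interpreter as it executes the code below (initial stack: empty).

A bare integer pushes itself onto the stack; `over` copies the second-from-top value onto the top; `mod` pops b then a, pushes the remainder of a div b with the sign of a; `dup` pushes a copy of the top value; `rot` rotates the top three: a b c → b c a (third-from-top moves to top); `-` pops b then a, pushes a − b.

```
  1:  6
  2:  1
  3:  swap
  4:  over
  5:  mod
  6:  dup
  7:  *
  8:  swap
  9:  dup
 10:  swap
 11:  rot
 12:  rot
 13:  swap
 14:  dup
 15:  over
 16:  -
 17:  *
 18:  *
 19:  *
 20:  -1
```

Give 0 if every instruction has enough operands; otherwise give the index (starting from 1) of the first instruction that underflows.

6     [6]
1     [6, 1]
swap  [1, 6]
over  [1, 6, 1]
mod   [1, 0]
dup   [1, 0, 0]
*     [1, 0]
swap  [0, 1]
dup   [0, 1, 1]
swap  [0, 1, 1]
rot   [1, 1, 0]
rot   [1, 0, 1]
swap  [1, 1, 0]
dup   [1, 1, 0, 0]
over  [1, 1, 0, 0, 0]
-     [1, 1, 0, 0]
*     [1, 1, 0]
*     [1, 0]
*     [0]
-1    [0, -1]

0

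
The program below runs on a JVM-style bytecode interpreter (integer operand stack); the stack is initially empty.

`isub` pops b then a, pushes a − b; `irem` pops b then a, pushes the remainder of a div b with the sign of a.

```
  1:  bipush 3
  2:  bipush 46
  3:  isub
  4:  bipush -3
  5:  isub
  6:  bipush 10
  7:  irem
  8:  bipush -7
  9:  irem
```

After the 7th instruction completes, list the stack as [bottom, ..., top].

bipush 3  : 3
bipush 46 : 3 46
isub      : -43
bipush -3 : -43 -3
isub      : -40
bipush 10 : -40 10
irem      : 0

[0]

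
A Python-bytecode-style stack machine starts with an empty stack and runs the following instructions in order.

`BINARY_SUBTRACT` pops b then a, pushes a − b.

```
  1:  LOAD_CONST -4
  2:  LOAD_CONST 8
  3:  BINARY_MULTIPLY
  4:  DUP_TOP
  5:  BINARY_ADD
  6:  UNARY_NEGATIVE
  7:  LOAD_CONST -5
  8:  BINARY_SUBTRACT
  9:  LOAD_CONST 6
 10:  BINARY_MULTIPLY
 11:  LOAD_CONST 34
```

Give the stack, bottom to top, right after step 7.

LOAD_CONST -4   : -4
LOAD_CONST 8    : -4 8
BINARY_MULTIPLY : -32
DUP_TOP         : -32 -32
BINARY_ADD      : -64
UNARY_NEGATIVE  : 64
LOAD_CONST -5   : 64 -5

[64, -5]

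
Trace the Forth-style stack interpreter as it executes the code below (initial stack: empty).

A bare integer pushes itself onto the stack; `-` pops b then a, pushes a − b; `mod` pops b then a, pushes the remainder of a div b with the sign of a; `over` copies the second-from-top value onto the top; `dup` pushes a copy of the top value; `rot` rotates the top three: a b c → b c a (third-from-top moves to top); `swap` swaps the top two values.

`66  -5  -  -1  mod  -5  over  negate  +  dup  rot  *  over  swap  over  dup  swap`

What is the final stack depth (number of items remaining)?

66     -> 66
-5     -> 66 -5
-      -> 71
-1     -> 71 -1
mod    -> 0
-5     -> 0 -5
over   -> 0 -5 0
negate -> 0 -5 0
+      -> 0 -5
dup    -> 0 -5 -5
rot    -> -5 -5 0
*      -> -5 0
over   -> -5 0 -5
swap   -> -5 -5 0
over   -> -5 -5 0 -5
dup    -> -5 -5 0 -5 -5
swap   -> -5 -5 0 -5 -5

5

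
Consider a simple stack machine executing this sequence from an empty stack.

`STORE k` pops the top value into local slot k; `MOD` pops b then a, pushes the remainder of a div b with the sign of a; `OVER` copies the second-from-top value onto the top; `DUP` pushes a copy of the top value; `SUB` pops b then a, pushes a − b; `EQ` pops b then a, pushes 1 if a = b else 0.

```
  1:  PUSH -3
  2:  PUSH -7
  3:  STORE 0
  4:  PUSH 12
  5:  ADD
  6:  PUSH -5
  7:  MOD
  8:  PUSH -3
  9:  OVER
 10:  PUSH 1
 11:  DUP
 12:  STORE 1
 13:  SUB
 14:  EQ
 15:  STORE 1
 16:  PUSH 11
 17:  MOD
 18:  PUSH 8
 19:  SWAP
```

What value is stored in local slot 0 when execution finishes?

-7

PUSH -3 → [-3]
PUSH -7 → [-3, -7]
STORE 0 → [-3]
PUSH 12 → [-3, 12]
ADD     → [9]
PUSH -5 → [9, -5]
MOD     → [4]
PUSH -3 → [4, -3]
OVER    → [4, -3, 4]
PUSH 1  → [4, -3, 4, 1]
DUP     → [4, -3, 4, 1, 1]
STORE 1 → [4, -3, 4, 1]
SUB     → [4, -3, 3]
EQ      → [4, 0]
STORE 1 → [4]
PUSH 11 → [4, 11]
MOD     → [4]
PUSH 8  → [4, 8]
SWAP    → [8, 4]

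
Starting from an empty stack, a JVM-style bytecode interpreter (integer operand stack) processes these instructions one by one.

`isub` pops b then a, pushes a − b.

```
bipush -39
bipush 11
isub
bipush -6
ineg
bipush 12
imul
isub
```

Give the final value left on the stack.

-122

bipush -39 : -39
bipush 11  : -39 11
isub       : -50
bipush -6  : -50 -6
ineg       : -50 6
bipush 12  : -50 6 12
imul       : -50 72
isub       : -122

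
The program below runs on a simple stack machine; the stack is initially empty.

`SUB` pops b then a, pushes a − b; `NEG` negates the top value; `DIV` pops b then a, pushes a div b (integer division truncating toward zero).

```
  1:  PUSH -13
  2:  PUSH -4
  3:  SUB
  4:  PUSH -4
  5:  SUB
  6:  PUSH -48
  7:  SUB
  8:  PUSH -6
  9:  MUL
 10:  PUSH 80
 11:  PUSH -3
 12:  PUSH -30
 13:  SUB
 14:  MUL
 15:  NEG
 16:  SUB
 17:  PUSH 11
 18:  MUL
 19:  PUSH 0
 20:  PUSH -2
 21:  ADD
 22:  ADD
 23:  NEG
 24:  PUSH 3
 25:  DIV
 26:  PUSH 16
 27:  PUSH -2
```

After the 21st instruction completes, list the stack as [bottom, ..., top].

PUSH -13 -> [-13]
PUSH -4  -> [-13, -4]
SUB      -> [-9]
PUSH -4  -> [-9, -4]
SUB      -> [-5]
PUSH -48 -> [-5, -48]
SUB      -> [43]
PUSH -6  -> [43, -6]
MUL      -> [-258]
PUSH 80  -> [-258, 80]
PUSH -3  -> [-258, 80, -3]
PUSH -30 -> [-258, 80, -3, -30]
SUB      -> [-258, 80, 27]
MUL      -> [-258, 2160]
NEG      -> [-258, -2160]
SUB      -> [1902]
PUSH 11  -> [1902, 11]
MUL      -> [20922]
PUSH 0   -> [20922, 0]
PUSH -2  -> [20922, 0, -2]
ADD      -> [20922, -2]

[20922, -2]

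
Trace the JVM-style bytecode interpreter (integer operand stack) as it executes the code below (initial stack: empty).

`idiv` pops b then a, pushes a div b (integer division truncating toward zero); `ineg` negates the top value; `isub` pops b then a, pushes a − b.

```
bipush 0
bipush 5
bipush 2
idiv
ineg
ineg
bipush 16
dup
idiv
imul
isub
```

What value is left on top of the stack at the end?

-2

bipush 0  -> [0]
bipush 5  -> [0, 5]
bipush 2  -> [0, 5, 2]
idiv      -> [0, 2]
ineg      -> [0, -2]
ineg      -> [0, 2]
bipush 16 -> [0, 2, 16]
dup       -> [0, 2, 16, 16]
idiv      -> [0, 2, 1]
imul      -> [0, 2]
isub      -> [-2]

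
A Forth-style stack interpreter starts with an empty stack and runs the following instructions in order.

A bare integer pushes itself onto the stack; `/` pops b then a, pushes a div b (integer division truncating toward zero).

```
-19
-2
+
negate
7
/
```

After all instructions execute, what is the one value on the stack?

3

-19    → [-19]
-2     → [-19, -2]
+      → [-21]
negate → [21]
7      → [21, 7]
/      → [3]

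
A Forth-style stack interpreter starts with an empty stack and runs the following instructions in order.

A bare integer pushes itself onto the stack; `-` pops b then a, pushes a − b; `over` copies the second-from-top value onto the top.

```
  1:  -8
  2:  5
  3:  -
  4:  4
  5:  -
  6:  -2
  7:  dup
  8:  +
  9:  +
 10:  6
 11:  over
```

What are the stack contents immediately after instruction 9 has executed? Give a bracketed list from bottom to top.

-8   [-8]
5    [-8, 5]
-    [-13]
4    [-13, 4]
-    [-17]
-2   [-17, -2]
dup  [-17, -2, -2]
+    [-17, -4]
+    [-21]

[-21]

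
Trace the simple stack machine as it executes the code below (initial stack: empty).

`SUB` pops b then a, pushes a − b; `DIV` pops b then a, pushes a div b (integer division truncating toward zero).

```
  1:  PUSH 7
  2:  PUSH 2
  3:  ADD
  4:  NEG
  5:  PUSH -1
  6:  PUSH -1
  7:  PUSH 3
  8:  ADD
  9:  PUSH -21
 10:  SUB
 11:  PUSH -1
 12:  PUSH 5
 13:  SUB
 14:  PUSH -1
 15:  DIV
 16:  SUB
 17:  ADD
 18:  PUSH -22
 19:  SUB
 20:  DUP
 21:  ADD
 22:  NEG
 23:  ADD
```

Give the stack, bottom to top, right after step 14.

PUSH 7   : 7
PUSH 2   : 7 2
ADD      : 9
NEG      : -9
PUSH -1  : -9 -1
PUSH -1  : -9 -1 -1
PUSH 3   : -9 -1 -1 3
ADD      : -9 -1 2
PUSH -21 : -9 -1 2 -21
SUB      : -9 -1 23
PUSH -1  : -9 -1 23 -1
PUSH 5   : -9 -1 23 -1 5
SUB      : -9 -1 23 -6
PUSH -1  : -9 -1 23 -6 -1

[-9, -1, 23, -6, -1]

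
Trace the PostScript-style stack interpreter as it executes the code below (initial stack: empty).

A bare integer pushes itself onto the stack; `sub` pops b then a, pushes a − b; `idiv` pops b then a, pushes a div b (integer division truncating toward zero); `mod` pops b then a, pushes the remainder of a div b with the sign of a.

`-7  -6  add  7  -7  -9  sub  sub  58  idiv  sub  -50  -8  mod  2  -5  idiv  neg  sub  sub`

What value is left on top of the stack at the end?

-7   → [-7]
-6   → [-7, -6]
add  → [-13]
7    → [-13, 7]
-7   → [-13, 7, -7]
-9   → [-13, 7, -7, -9]
sub  → [-13, 7, 2]
sub  → [-13, 5]
58   → [-13, 5, 58]
idiv → [-13, 0]
sub  → [-13]
-50  → [-13, -50]
-8   → [-13, -50, -8]
mod  → [-13, -2]
2    → [-13, -2, 2]
-5   → [-13, -2, 2, -5]
idiv → [-13, -2, 0]
neg  → [-13, -2, 0]
sub  → [-13, -2]
sub  → [-11]

-11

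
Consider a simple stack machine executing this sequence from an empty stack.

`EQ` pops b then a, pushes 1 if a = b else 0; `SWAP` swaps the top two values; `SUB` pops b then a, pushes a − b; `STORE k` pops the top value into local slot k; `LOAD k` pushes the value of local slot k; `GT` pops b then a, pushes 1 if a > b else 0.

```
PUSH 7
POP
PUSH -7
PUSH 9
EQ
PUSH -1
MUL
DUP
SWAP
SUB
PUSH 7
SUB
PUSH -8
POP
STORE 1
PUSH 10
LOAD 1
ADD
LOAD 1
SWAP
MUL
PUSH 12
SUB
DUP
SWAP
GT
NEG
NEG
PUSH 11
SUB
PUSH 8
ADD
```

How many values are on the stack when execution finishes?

1

PUSH 7   7
POP      (empty)
PUSH -7  -7
PUSH 9   -7 9
EQ       0
PUSH -1  0 -1
MUL      0
DUP      0 0
SWAP     0 0
SUB      0
PUSH 7   0 7
SUB      -7
PUSH -8  -7 -8
POP      -7
STORE 1  (empty)
PUSH 10  10
LOAD 1   10 -7
ADD      3
LOAD 1   3 -7
SWAP     -7 3
MUL      -21
PUSH 12  -21 12
SUB      -33
DUP      -33 -33
SWAP     -33 -33
GT       0
NEG      0
NEG      0
PUSH 11  0 11
SUB      -11
PUSH 8   -11 8
ADD      -3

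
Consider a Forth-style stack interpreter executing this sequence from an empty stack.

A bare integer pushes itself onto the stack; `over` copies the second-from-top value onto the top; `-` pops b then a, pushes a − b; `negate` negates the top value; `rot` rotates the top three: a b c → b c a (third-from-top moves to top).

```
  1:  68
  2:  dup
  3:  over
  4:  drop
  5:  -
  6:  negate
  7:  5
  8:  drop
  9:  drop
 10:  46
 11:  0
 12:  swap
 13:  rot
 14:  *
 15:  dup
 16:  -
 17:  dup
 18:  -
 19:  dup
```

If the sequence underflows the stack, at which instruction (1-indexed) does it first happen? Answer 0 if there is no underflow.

68     -> [68]
dup    -> [68, 68]
over   -> [68, 68, 68]
drop   -> [68, 68]
-      -> [0]
negate -> [0]
5      -> [0, 5]
drop   -> [0]
drop   -> []
46     -> [46]
0      -> [46, 0]
swap   -> [0, 46]
rot  — needs 3 operands, stack has 2 → underflow

13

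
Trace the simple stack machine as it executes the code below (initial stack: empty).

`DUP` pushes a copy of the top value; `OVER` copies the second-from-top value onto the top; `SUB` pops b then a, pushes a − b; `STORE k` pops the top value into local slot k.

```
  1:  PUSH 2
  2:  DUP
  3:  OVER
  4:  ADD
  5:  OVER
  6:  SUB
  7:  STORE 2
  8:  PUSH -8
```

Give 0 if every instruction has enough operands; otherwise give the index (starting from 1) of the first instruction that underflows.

0

PUSH 2  -> [2]
DUP     -> [2, 2]
OVER    -> [2, 2, 2]
ADD     -> [2, 4]
OVER    -> [2, 4, 2]
SUB     -> [2, 2]
STORE 2 -> [2]
PUSH -8 -> [2, -8]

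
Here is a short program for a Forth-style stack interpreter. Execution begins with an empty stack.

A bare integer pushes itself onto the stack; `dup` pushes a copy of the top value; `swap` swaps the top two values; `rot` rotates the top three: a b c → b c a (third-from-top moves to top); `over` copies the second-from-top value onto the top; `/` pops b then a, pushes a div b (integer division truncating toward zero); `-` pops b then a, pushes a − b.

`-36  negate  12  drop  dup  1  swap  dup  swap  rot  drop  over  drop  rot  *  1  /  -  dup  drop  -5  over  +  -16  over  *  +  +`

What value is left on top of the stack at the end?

17715

-36    : [-36]
negate : [36]
12     : [36, 12]
drop   : [36]
dup    : [36, 36]
1      : [36, 36, 1]
swap   : [36, 1, 36]
dup    : [36, 1, 36, 36]
swap   : [36, 1, 36, 36]
rot    : [36, 36, 36, 1]
drop   : [36, 36, 36]
over   : [36, 36, 36, 36]
drop   : [36, 36, 36]
rot    : [36, 36, 36]
*      : [36, 1296]
1      : [36, 1296, 1]
/      : [36, 1296]
-      : [-1260]
dup    : [-1260, -1260]
drop   : [-1260]
-5     : [-1260, -5]
over   : [-1260, -5, -1260]
+      : [-1260, -1265]
-16    : [-1260, -1265, -16]
over   : [-1260, -1265, -16, -1265]
*      : [-1260, -1265, 20240]
+      : [-1260, 18975]
+      : [17715]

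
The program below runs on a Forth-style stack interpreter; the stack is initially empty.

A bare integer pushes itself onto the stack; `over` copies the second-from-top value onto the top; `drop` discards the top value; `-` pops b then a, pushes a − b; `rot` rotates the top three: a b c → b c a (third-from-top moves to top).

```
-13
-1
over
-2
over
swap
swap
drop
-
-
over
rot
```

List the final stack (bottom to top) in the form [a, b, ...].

-13  : -13
-1   : -13 -1
over : -13 -1 -13
-2   : -13 -1 -13 -2
over : -13 -1 -13 -2 -13
swap : -13 -1 -13 -13 -2
swap : -13 -1 -13 -2 -13
drop : -13 -1 -13 -2
-    : -13 -1 -11
-    : -13 10
over : -13 10 -13
rot  : 10 -13 -13

[10, -13, -13]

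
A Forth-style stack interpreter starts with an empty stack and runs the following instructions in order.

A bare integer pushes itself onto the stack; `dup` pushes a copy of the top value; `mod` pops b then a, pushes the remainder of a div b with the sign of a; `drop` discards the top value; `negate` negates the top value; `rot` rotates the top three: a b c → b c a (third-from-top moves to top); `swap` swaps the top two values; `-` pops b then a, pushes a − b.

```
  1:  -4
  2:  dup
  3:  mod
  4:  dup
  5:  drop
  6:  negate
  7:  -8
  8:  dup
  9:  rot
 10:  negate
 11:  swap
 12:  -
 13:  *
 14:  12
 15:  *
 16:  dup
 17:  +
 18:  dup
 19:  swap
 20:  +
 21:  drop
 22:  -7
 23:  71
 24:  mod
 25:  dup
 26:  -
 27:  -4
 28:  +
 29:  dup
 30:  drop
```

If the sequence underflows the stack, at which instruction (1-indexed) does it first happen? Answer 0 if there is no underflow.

-4     -> [-4]
dup    -> [-4, -4]
mod    -> [0]
dup    -> [0, 0]
drop   -> [0]
negate -> [0]
-8     -> [0, -8]
dup    -> [0, -8, -8]
rot    -> [-8, -8, 0]
negate -> [-8, -8, 0]
swap   -> [-8, 0, -8]
-      -> [-8, 8]
*      -> [-64]
12     -> [-64, 12]
*      -> [-768]
dup    -> [-768, -768]
+      -> [-1536]
dup    -> [-1536, -1536]
swap   -> [-1536, -1536]
+      -> [-3072]
drop   -> []
-7     -> [-7]
71     -> [-7, 71]
mod    -> [-7]
dup    -> [-7, -7]
-      -> [0]
-4     -> [0, -4]
+      -> [-4]
dup    -> [-4, -4]
drop   -> [-4]

0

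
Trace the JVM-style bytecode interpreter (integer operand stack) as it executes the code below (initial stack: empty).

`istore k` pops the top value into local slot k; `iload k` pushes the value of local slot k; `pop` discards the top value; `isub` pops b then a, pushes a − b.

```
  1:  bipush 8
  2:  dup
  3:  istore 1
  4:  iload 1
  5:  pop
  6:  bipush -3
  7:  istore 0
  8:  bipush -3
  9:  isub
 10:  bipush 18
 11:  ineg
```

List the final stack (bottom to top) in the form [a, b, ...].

[11, -18]

bipush 8  -> 8
dup       -> 8 8
istore 1  -> 8
iload 1   -> 8 8
pop       -> 8
bipush -3 -> 8 -3
istore 0  -> 8
bipush -3 -> 8 -3
isub      -> 11
bipush 18 -> 11 18
ineg      -> 11 -18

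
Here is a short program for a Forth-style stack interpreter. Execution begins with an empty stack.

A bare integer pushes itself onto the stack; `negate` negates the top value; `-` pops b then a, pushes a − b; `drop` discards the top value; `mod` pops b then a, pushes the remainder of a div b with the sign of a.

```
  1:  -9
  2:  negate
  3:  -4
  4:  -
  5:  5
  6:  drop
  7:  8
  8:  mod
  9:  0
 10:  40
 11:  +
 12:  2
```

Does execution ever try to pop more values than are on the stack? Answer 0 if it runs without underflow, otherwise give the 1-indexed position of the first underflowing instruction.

-9      [-9]
negate  [9]
-4      [9, -4]
-       [13]
5       [13, 5]
drop    [13]
8       [13, 8]
mod     [5]
0       [5, 0]
40      [5, 0, 40]
+       [5, 40]
2       [5, 40, 2]

0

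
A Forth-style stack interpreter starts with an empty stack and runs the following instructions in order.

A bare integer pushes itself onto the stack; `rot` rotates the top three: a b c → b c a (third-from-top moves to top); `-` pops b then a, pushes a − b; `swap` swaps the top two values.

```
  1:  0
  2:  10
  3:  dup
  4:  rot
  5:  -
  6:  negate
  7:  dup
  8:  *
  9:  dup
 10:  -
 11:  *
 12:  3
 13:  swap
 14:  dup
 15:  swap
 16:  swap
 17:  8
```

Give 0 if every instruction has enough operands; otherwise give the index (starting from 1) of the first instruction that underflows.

0

0      -> 0
10     -> 0 10
dup    -> 0 10 10
rot    -> 10 10 0
-      -> 10 10
negate -> 10 -10
dup    -> 10 -10 -10
*      -> 10 100
dup    -> 10 100 100
-      -> 10 0
*      -> 0
3      -> 0 3
swap   -> 3 0
dup    -> 3 0 0
swap   -> 3 0 0
swap   -> 3 0 0
8      -> 3 0 0 8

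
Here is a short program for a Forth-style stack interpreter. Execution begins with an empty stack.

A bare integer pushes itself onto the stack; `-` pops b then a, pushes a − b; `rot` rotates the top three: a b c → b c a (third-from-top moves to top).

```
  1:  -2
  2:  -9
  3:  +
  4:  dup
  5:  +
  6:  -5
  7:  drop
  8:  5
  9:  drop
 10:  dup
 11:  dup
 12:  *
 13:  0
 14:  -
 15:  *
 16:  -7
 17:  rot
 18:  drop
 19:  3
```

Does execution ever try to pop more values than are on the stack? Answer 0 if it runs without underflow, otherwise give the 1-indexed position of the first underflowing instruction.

17

-2   → [-2]
-9   → [-2, -9]
+    → [-11]
dup  → [-11, -11]
+    → [-22]
-5   → [-22, -5]
drop → [-22]
5    → [-22, 5]
drop → [-22]
dup  → [-22, -22]
dup  → [-22, -22, -22]
*    → [-22, 484]
0    → [-22, 484, 0]
-    → [-22, 484]
*    → [-10648]
-7   → [-10648, -7]
rot  — needs 3 operands, stack has 2 → underflow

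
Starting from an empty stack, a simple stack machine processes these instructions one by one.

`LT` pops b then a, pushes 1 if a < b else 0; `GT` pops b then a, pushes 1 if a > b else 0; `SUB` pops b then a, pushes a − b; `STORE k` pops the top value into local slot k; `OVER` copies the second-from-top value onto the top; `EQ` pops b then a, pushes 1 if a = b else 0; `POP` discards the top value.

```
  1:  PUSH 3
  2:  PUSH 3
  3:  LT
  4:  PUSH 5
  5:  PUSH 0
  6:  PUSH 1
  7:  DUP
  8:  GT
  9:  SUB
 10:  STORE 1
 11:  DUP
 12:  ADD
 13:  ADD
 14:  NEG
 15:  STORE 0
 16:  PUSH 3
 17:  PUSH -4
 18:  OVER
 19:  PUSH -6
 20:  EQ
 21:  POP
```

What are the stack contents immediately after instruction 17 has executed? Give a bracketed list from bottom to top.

PUSH 3  -> [3]
PUSH 3  -> [3, 3]
LT      -> [0]
PUSH 5  -> [0, 5]
PUSH 0  -> [0, 5, 0]
PUSH 1  -> [0, 5, 0, 1]
DUP     -> [0, 5, 0, 1, 1]
GT      -> [0, 5, 0, 0]
SUB     -> [0, 5, 0]
STORE 1 -> [0, 5]
DUP     -> [0, 5, 5]
ADD     -> [0, 10]
ADD     -> [10]
NEG     -> [-10]
STORE 0 -> []
PUSH 3  -> [3]
PUSH -4 -> [3, -4]

[3, -4]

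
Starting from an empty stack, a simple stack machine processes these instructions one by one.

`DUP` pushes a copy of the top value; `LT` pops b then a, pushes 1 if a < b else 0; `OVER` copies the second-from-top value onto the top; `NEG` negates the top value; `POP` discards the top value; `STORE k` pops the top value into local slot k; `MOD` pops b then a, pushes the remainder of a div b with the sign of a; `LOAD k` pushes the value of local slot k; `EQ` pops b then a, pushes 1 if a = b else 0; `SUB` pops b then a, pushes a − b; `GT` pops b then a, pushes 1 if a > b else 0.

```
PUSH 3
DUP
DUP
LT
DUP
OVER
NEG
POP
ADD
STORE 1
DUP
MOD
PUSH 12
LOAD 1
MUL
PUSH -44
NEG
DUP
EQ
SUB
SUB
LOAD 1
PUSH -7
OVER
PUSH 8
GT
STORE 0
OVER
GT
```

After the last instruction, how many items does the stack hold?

3

PUSH 3    3
DUP       3 3
DUP       3 3 3
LT        3 0
DUP       3 0 0
OVER      3 0 0 0
NEG       3 0 0 0
POP       3 0 0
ADD       3 0
STORE 1   3
DUP       3 3
MOD       0
PUSH 12   0 12
LOAD 1    0 12 0
MUL       0 0
PUSH -44  0 0 -44
NEG       0 0 44
DUP       0 0 44 44
EQ        0 0 1
SUB       0 -1
SUB       1
LOAD 1    1 0
PUSH -7   1 0 -7
OVER      1 0 -7 0
PUSH 8    1 0 -7 0 8
GT        1 0 -7 0
STORE 0   1 0 -7
OVER      1 0 -7 0
GT        1 0 0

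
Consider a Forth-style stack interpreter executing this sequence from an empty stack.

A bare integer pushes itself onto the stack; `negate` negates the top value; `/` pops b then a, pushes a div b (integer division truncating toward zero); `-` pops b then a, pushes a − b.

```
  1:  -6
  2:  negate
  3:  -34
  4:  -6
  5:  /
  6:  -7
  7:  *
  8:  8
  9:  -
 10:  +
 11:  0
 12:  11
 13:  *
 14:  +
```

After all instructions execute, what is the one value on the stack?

-37

-6     -> [-6]
negate -> [6]
-34    -> [6, -34]
-6     -> [6, -34, -6]
/      -> [6, 5]
-7     -> [6, 5, -7]
*      -> [6, -35]
8      -> [6, -35, 8]
-      -> [6, -43]
+      -> [-37]
0      -> [-37, 0]
11     -> [-37, 0, 11]
*      -> [-37, 0]
+      -> [-37]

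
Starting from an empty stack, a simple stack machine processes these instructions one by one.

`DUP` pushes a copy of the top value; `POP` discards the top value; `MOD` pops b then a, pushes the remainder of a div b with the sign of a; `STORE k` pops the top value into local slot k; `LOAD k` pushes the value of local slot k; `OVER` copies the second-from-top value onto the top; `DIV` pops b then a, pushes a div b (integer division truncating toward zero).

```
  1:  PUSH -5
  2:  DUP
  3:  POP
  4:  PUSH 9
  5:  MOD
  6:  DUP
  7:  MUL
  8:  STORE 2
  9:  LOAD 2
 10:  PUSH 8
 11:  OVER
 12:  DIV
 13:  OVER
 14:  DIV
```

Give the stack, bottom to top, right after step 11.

[25, 8, 25]

PUSH -5 : [-5]
DUP     : [-5, -5]
POP     : [-5]
PUSH 9  : [-5, 9]
MOD     : [-5]
DUP     : [-5, -5]
MUL     : [25]
STORE 2 : []
LOAD 2  : [25]
PUSH 8  : [25, 8]
OVER    : [25, 8, 25]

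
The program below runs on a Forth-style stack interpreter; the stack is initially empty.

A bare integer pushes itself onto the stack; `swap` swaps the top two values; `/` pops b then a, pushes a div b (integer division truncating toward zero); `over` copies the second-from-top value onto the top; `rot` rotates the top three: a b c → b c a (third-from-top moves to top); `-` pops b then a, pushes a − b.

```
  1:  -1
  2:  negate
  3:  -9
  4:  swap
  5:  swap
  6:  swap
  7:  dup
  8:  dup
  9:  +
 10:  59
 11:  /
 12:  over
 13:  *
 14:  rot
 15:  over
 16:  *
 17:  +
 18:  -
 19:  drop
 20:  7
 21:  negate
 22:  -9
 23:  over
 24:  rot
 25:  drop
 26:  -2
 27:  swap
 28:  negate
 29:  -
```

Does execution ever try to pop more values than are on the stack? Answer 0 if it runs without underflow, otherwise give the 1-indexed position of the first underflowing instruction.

-1      -1
negate  1
-9      1 -9
swap    -9 1
swap    1 -9
swap    -9 1
dup     -9 1 1
dup     -9 1 1 1
+       -9 1 2
59      -9 1 2 59
/       -9 1 0
over    -9 1 0 1
*       -9 1 0
rot     1 0 -9
over    1 0 -9 0
*       1 0 0
+       1 0
-       1
drop    (empty)
7       7
negate  -7
-9      -7 -9
over    -7 -9 -7
rot     -9 -7 -7
drop    -9 -7
-2      -9 -7 -2
swap    -9 -2 -7
negate  -9 -2 7
-       -9 -9

0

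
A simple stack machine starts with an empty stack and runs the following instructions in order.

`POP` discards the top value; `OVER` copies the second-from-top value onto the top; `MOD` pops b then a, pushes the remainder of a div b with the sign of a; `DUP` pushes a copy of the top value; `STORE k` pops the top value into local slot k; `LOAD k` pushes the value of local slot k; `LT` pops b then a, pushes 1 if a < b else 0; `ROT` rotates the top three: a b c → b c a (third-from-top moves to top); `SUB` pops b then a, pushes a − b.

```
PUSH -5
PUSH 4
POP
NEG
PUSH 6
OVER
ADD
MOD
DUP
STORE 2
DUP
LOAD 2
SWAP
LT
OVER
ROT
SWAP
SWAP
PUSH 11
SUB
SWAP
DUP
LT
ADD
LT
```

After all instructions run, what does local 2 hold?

5

PUSH -5 → -5
PUSH 4  → -5 4
POP     → -5
NEG     → 5
PUSH 6  → 5 6
OVER    → 5 6 5
ADD     → 5 11
MOD     → 5
DUP     → 5 5
STORE 2 → 5
DUP     → 5 5
LOAD 2  → 5 5 5
SWAP    → 5 5 5
LT      → 5 0
OVER    → 5 0 5
ROT     → 0 5 5
SWAP    → 0 5 5
SWAP    → 0 5 5
PUSH 11 → 0 5 5 11
SUB     → 0 5 -6
SWAP    → 0 -6 5
DUP     → 0 -6 5 5
LT      → 0 -6 0
ADD     → 0 -6
LT      → 0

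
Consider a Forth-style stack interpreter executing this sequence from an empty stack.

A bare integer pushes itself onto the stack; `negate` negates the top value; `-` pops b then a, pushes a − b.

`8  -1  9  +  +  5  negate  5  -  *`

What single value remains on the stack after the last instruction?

-160

8      : 8
-1     : 8 -1
9      : 8 -1 9
+      : 8 8
+      : 16
5      : 16 5
negate : 16 -5
5      : 16 -5 5
-      : 16 -10
*      : -160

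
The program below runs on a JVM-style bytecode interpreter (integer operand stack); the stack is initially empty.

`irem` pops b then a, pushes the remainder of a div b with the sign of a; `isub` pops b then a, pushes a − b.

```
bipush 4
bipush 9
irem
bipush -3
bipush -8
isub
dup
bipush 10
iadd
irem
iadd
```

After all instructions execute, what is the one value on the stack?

9

bipush 4   4
bipush 9   4 9
irem       4
bipush -3  4 -3
bipush -8  4 -3 -8
isub       4 5
dup        4 5 5
bipush 10  4 5 5 10
iadd       4 5 15
irem       4 5
iadd       9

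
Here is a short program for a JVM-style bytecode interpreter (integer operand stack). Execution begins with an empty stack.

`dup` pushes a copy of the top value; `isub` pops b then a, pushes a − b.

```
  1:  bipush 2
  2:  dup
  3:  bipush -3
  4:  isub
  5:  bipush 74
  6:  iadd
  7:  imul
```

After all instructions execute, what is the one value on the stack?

158

bipush 2  -> [2]
dup       -> [2, 2]
bipush -3 -> [2, 2, -3]
isub      -> [2, 5]
bipush 74 -> [2, 5, 74]
iadd      -> [2, 79]
imul      -> [158]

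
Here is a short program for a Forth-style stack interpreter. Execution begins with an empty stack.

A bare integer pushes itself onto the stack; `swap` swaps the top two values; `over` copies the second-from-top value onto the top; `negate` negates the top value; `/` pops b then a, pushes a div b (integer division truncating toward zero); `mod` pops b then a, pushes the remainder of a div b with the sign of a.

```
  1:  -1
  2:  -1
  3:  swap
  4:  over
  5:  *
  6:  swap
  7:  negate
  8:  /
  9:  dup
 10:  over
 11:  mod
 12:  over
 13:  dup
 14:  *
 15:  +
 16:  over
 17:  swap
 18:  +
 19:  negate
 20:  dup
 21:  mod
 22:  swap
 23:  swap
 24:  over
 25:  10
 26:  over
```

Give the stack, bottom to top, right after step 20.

-1     : -1
-1     : -1 -1
swap   : -1 -1
over   : -1 -1 -1
*      : -1 1
swap   : 1 -1
negate : 1 1
/      : 1
dup    : 1 1
over   : 1 1 1
mod    : 1 0
over   : 1 0 1
dup    : 1 0 1 1
*      : 1 0 1
+      : 1 1
over   : 1 1 1
swap   : 1 1 1
+      : 1 2
negate : 1 -2
dup    : 1 -2 -2

[1, -2, -2]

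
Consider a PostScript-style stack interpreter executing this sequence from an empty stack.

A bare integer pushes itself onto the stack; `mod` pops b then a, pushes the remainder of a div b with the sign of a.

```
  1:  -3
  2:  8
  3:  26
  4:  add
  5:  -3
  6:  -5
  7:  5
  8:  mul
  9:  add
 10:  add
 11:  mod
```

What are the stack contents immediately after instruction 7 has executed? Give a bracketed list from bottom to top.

-3  -> [-3]
8   -> [-3, 8]
26  -> [-3, 8, 26]
add -> [-3, 34]
-3  -> [-3, 34, -3]
-5  -> [-3, 34, -3, -5]
5   -> [-3, 34, -3, -5, 5]

[-3, 34, -3, -5, 5]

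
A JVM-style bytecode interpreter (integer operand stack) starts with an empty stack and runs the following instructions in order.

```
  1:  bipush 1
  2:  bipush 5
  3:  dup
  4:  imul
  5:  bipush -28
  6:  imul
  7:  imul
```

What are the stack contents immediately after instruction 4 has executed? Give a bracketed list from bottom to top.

[1, 25]

bipush 1 → 1
bipush 5 → 1 5
dup      → 1 5 5
imul     → 1 25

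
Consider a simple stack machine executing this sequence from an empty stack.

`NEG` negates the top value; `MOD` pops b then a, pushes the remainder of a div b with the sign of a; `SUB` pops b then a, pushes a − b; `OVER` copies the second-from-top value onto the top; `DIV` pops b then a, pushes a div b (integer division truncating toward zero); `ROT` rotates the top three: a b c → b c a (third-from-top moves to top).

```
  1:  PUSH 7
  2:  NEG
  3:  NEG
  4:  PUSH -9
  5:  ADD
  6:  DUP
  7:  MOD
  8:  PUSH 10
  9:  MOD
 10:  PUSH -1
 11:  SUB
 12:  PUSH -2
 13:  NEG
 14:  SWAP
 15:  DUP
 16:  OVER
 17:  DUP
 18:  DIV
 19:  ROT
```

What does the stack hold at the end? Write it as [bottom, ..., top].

PUSH 7  : [7]
NEG     : [-7]
NEG     : [7]
PUSH -9 : [7, -9]
ADD     : [-2]
DUP     : [-2, -2]
MOD     : [0]
PUSH 10 : [0, 10]
MOD     : [0]
PUSH -1 : [0, -1]
SUB     : [1]
PUSH -2 : [1, -2]
NEG     : [1, 2]
SWAP    : [2, 1]
DUP     : [2, 1, 1]
OVER    : [2, 1, 1, 1]
DUP     : [2, 1, 1, 1, 1]
DIV     : [2, 1, 1, 1]
ROT     : [2, 1, 1, 1]

[2, 1, 1, 1]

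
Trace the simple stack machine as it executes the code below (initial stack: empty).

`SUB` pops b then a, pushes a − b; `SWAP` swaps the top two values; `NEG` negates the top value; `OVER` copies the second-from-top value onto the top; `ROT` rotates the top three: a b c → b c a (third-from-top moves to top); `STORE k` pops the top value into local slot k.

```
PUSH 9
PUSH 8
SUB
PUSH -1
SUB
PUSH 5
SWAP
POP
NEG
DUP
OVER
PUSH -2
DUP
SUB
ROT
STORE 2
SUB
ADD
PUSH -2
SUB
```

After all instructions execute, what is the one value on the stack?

PUSH 9  : [9]
PUSH 8  : [9, 8]
SUB     : [1]
PUSH -1 : [1, -1]
SUB     : [2]
PUSH 5  : [2, 5]
SWAP    : [5, 2]
POP     : [5]
NEG     : [-5]
DUP     : [-5, -5]
OVER    : [-5, -5, -5]
PUSH -2 : [-5, -5, -5, -2]
DUP     : [-5, -5, -5, -2, -2]
SUB     : [-5, -5, -5, 0]
ROT     : [-5, -5, 0, -5]
STORE 2 : [-5, -5, 0]
SUB     : [-5, -5]
ADD     : [-10]
PUSH -2 : [-10, -2]
SUB     : [-8]

-8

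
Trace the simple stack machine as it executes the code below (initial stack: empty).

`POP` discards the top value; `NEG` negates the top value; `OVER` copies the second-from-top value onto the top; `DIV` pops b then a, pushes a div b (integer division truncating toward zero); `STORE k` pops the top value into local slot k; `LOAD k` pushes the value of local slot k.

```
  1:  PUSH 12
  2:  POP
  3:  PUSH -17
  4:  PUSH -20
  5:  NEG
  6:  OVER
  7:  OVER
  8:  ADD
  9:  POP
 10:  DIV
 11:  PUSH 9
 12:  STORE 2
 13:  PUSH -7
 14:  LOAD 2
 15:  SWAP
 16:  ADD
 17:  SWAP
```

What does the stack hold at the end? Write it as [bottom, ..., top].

[2, 0]

PUSH 12   12
POP       (empty)
PUSH -17  -17
PUSH -20  -17 -20
NEG       -17 20
OVER      -17 20 -17
OVER      -17 20 -17 20
ADD       -17 20 3
POP       -17 20
DIV       0
PUSH 9    0 9
STORE 2   0
PUSH -7   0 -7
LOAD 2    0 -7 9
SWAP      0 9 -7
ADD       0 2
SWAP      2 0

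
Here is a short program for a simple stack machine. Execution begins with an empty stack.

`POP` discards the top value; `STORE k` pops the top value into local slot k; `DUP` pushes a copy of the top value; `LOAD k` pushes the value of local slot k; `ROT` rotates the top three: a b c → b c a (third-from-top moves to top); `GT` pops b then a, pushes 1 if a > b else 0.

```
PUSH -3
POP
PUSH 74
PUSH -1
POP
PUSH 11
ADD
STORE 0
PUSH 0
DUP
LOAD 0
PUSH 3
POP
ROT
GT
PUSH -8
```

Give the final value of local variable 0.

PUSH -3 : [-3]
POP     : []
PUSH 74 : [74]
PUSH -1 : [74, -1]
POP     : [74]
PUSH 11 : [74, 11]
ADD     : [85]
STORE 0 : []
PUSH 0  : [0]
DUP     : [0, 0]
LOAD 0  : [0, 0, 85]
PUSH 3  : [0, 0, 85, 3]
POP     : [0, 0, 85]
ROT     : [0, 85, 0]
GT      : [0, 1]
PUSH -8 : [0, 1, -8]

85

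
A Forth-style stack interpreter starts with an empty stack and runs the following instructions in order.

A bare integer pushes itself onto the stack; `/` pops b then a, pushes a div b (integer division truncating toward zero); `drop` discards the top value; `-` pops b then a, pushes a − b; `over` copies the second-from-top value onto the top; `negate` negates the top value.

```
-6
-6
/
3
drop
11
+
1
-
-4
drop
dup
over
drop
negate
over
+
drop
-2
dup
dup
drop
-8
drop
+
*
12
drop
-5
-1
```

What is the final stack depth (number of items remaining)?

3

-6     -> -6
-6     -> -6 -6
/      -> 1
3      -> 1 3
drop   -> 1
11     -> 1 11
+      -> 12
1      -> 12 1
-      -> 11
-4     -> 11 -4
drop   -> 11
dup    -> 11 11
over   -> 11 11 11
drop   -> 11 11
negate -> 11 -11
over   -> 11 -11 11
+      -> 11 0
drop   -> 11
-2     -> 11 -2
dup    -> 11 -2 -2
dup    -> 11 -2 -2 -2
drop   -> 11 -2 -2
-8     -> 11 -2 -2 -8
drop   -> 11 -2 -2
+      -> 11 -4
*      -> -44
12     -> -44 12
drop   -> -44
-5     -> -44 -5
-1     -> -44 -5 -1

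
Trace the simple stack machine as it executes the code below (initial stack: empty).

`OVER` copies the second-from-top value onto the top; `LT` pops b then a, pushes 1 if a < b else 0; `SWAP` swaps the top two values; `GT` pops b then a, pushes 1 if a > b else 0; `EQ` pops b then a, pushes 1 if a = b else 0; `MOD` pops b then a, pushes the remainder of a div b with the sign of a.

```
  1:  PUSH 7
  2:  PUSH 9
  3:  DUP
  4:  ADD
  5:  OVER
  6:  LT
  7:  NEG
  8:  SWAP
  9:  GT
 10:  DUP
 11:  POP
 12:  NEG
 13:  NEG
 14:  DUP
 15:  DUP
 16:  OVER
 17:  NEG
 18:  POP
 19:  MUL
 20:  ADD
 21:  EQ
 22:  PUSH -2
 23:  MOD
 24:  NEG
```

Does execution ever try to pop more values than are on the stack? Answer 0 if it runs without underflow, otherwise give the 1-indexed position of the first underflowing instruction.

21

PUSH 7 : 7
PUSH 9 : 7 9
DUP    : 7 9 9
ADD    : 7 18
OVER   : 7 18 7
LT     : 7 0
NEG    : 7 0
SWAP   : 0 7
GT     : 0
DUP    : 0 0
POP    : 0
NEG    : 0
NEG    : 0
DUP    : 0 0
DUP    : 0 0 0
OVER   : 0 0 0 0
NEG    : 0 0 0 0
POP    : 0 0 0
MUL    : 0 0
ADD    : 0
EQ  — needs 2 operands, stack has 1 → underflow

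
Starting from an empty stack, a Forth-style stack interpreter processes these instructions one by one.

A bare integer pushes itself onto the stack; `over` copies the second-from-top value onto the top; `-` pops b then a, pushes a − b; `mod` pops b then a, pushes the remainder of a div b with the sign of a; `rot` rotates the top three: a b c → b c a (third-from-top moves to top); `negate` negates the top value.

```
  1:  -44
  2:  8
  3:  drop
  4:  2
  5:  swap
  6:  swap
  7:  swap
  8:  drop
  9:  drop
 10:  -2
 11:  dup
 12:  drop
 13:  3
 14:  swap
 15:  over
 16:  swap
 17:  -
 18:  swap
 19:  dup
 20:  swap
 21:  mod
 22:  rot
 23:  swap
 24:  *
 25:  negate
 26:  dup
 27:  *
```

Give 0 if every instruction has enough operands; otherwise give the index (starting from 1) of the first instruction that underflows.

22

-44  → -44
8    → -44 8
drop → -44
2    → -44 2
swap → 2 -44
swap → -44 2
swap → 2 -44
drop → 2
drop → (empty)
-2   → -2
dup  → -2 -2
drop → -2
3    → -2 3
swap → 3 -2
over → 3 -2 3
swap → 3 3 -2
-    → 3 5
swap → 5 3
dup  → 5 3 3
swap → 5 3 3
mod  → 5 0
rot  — needs 3 operands, stack has 2 → underflow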